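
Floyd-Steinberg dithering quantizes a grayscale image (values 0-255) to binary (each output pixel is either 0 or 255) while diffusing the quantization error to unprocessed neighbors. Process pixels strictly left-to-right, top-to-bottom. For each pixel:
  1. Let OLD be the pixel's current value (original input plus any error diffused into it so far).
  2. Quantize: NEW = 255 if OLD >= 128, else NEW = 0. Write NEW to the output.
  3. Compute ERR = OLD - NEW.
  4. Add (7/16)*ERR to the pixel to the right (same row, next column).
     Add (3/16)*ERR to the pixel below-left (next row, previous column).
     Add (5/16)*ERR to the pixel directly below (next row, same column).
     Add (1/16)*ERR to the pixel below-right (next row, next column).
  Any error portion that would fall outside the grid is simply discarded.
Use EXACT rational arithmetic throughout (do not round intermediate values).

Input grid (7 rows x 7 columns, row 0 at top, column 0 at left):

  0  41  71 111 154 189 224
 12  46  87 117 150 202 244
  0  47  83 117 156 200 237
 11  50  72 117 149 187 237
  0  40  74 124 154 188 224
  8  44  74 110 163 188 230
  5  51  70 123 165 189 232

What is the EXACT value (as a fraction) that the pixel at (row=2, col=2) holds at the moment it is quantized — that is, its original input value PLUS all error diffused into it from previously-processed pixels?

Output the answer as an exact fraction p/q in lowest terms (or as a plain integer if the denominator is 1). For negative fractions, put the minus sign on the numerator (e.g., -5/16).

(0,0): OLD=0 → NEW=0, ERR=0
(0,1): OLD=41 → NEW=0, ERR=41
(0,2): OLD=1423/16 → NEW=0, ERR=1423/16
(0,3): OLD=38377/256 → NEW=255, ERR=-26903/256
(0,4): OLD=442463/4096 → NEW=0, ERR=442463/4096
(0,5): OLD=15483545/65536 → NEW=255, ERR=-1228135/65536
(0,6): OLD=226284079/1048576 → NEW=255, ERR=-41102801/1048576
(1,0): OLD=315/16 → NEW=0, ERR=315/16
(1,1): OLD=10765/128 → NEW=0, ERR=10765/128
(1,2): OLD=550689/4096 → NEW=255, ERR=-493791/4096
(1,3): OLD=937653/16384 → NEW=0, ERR=937653/16384
(1,4): OLD=208366151/1048576 → NEW=255, ERR=-59020729/1048576
(1,5): OLD=1433781927/8388608 → NEW=255, ERR=-705313113/8388608
(1,6): OLD=26010620521/134217728 → NEW=255, ERR=-8214900119/134217728
(2,0): OLD=44895/2048 → NEW=0, ERR=44895/2048
(2,1): OLD=4030389/65536 → NEW=0, ERR=4030389/65536
(2,2): OLD=92504767/1048576 → NEW=0, ERR=92504767/1048576
Target (2,2): original=83, with diffused error = 92504767/1048576

Answer: 92504767/1048576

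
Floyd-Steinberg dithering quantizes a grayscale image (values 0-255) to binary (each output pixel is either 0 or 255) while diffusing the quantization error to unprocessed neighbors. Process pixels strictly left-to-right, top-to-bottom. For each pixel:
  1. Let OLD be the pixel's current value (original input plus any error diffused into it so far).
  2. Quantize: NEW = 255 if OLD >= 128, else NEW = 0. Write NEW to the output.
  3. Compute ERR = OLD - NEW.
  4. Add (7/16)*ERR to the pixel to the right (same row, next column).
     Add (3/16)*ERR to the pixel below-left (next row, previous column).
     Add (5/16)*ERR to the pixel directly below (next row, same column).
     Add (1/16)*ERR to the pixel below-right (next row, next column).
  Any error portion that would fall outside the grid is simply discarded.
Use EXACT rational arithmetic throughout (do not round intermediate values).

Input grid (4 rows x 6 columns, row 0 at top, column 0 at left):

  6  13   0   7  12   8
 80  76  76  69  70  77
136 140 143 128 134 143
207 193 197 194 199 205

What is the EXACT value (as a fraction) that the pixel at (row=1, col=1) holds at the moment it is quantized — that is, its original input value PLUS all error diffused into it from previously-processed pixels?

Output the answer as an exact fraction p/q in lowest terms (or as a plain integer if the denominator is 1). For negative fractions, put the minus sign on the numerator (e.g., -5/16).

(0,0): OLD=6 → NEW=0, ERR=6
(0,1): OLD=125/8 → NEW=0, ERR=125/8
(0,2): OLD=875/128 → NEW=0, ERR=875/128
(0,3): OLD=20461/2048 → NEW=0, ERR=20461/2048
(0,4): OLD=536443/32768 → NEW=0, ERR=536443/32768
(0,5): OLD=7949405/524288 → NEW=0, ERR=7949405/524288
(1,0): OLD=10855/128 → NEW=0, ERR=10855/128
(1,1): OLD=122513/1024 → NEW=0, ERR=122513/1024
Target (1,1): original=76, with diffused error = 122513/1024

Answer: 122513/1024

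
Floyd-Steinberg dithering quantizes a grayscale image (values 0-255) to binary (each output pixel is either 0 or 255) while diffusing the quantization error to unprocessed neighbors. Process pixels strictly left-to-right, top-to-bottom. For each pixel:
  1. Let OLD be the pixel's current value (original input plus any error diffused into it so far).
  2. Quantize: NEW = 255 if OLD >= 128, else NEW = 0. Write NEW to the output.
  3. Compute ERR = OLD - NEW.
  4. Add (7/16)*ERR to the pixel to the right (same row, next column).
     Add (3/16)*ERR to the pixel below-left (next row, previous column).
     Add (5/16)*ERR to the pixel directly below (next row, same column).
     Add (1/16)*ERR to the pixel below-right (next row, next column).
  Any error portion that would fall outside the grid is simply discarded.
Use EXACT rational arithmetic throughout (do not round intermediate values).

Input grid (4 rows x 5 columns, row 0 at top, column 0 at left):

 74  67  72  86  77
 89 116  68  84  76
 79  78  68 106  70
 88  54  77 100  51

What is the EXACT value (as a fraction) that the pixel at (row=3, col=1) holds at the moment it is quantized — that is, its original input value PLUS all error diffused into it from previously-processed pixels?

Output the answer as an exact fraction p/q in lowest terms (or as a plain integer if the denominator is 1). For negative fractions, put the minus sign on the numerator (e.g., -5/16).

Answer: 3694785673/67108864

Derivation:
(0,0): OLD=74 → NEW=0, ERR=74
(0,1): OLD=795/8 → NEW=0, ERR=795/8
(0,2): OLD=14781/128 → NEW=0, ERR=14781/128
(0,3): OLD=279595/2048 → NEW=255, ERR=-242645/2048
(0,4): OLD=824621/32768 → NEW=0, ERR=824621/32768
(1,0): OLD=16737/128 → NEW=255, ERR=-15903/128
(1,1): OLD=121831/1024 → NEW=0, ERR=121831/1024
(1,2): OLD=4591923/32768 → NEW=255, ERR=-3763917/32768
(1,3): OLD=1134743/131072 → NEW=0, ERR=1134743/131072
(1,4): OLD=168289893/2097152 → NEW=0, ERR=168289893/2097152
(2,0): OLD=1023709/16384 → NEW=0, ERR=1023709/16384
(2,1): OLD=59356431/524288 → NEW=0, ERR=59356431/524288
(2,2): OLD=760801389/8388608 → NEW=0, ERR=760801389/8388608
(2,3): OLD=20971722615/134217728 → NEW=255, ERR=-13253798025/134217728
(2,4): OLD=112562011777/2147483648 → NEW=0, ERR=112562011777/2147483648
(3,0): OLD=1080060237/8388608 → NEW=255, ERR=-1059034803/8388608
(3,1): OLD=3694785673/67108864 → NEW=0, ERR=3694785673/67108864
Target (3,1): original=54, with diffused error = 3694785673/67108864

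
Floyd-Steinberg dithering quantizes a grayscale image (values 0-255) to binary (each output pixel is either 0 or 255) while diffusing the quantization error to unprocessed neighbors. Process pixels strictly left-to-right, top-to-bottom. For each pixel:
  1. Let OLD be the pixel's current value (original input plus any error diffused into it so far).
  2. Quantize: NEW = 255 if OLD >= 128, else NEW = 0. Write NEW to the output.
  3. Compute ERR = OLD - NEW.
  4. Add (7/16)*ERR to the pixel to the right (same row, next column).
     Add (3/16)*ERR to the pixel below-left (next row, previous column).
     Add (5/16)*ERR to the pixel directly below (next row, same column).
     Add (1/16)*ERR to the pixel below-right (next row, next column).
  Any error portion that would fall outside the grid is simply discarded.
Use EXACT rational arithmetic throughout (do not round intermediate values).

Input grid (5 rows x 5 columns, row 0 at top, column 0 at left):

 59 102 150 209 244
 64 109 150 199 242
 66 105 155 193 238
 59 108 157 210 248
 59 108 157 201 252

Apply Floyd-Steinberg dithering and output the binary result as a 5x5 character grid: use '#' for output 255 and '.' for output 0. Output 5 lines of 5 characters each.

Answer: ..###
.#.##
.#.##
.####
...##

Derivation:
(0,0): OLD=59 → NEW=0, ERR=59
(0,1): OLD=2045/16 → NEW=0, ERR=2045/16
(0,2): OLD=52715/256 → NEW=255, ERR=-12565/256
(0,3): OLD=768109/4096 → NEW=255, ERR=-276371/4096
(0,4): OLD=14056187/65536 → NEW=255, ERR=-2655493/65536
(1,0): OLD=27239/256 → NEW=0, ERR=27239/256
(1,1): OLD=389073/2048 → NEW=255, ERR=-133167/2048
(1,2): OLD=6655269/65536 → NEW=0, ERR=6655269/65536
(1,3): OLD=55490177/262144 → NEW=255, ERR=-11356543/262144
(1,4): OLD=864728163/4194304 → NEW=255, ERR=-204819357/4194304
(2,0): OLD=2852747/32768 → NEW=0, ERR=2852747/32768
(2,1): OLD=155671209/1048576 → NEW=255, ERR=-111715671/1048576
(2,2): OLD=2146420283/16777216 → NEW=0, ERR=2146420283/16777216
(2,3): OLD=62444807809/268435456 → NEW=255, ERR=-6006233471/268435456
(2,4): OLD=902987287879/4294967296 → NEW=255, ERR=-192229372601/4294967296
(3,0): OLD=1111148251/16777216 → NEW=0, ERR=1111148251/16777216
(3,1): OLD=17865840319/134217728 → NEW=255, ERR=-16359680321/134217728
(3,2): OLD=570370051429/4294967296 → NEW=255, ERR=-524846609051/4294967296
(3,3): OLD=1281182581021/8589934592 → NEW=255, ERR=-909250739939/8589934592
(3,4): OLD=25605612084401/137438953472 → NEW=255, ERR=-9441321050959/137438953472
(4,0): OLD=122068424309/2147483648 → NEW=0, ERR=122068424309/2147483648
(4,1): OLD=5223026701557/68719476736 → NEW=0, ERR=5223026701557/68719476736
(4,2): OLD=136998609664763/1099511627776 → NEW=0, ERR=136998609664763/1099511627776
(4,3): OLD=3552146751879925/17592186044416 → NEW=255, ERR=-933860689446155/17592186044416
(4,4): OLD=56490078316953395/281474976710656 → NEW=255, ERR=-15286040744263885/281474976710656
Row 0: ..###
Row 1: .#.##
Row 2: .#.##
Row 3: .####
Row 4: ...##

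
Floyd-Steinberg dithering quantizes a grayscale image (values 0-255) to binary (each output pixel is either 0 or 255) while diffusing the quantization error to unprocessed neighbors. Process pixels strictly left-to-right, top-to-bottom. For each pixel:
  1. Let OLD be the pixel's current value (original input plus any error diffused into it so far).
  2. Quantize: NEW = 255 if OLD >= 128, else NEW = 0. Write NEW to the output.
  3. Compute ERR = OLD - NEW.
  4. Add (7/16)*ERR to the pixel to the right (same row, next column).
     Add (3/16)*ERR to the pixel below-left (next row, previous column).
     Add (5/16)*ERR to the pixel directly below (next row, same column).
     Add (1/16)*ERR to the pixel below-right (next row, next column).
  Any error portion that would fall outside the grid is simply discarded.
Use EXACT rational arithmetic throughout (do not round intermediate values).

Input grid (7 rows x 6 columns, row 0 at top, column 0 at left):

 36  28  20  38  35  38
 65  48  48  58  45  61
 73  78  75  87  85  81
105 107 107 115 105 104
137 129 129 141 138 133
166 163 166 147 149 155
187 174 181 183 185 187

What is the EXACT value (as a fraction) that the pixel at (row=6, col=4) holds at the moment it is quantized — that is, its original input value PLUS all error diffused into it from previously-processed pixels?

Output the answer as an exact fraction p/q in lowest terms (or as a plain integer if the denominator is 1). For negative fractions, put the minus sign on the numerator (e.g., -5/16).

Answer: 205002380908619968403/1152921504606846976

Derivation:
(0,0): OLD=36 → NEW=0, ERR=36
(0,1): OLD=175/4 → NEW=0, ERR=175/4
(0,2): OLD=2505/64 → NEW=0, ERR=2505/64
(0,3): OLD=56447/1024 → NEW=0, ERR=56447/1024
(0,4): OLD=968569/16384 → NEW=0, ERR=968569/16384
(0,5): OLD=16741455/262144 → NEW=0, ERR=16741455/262144
(1,0): OLD=5405/64 → NEW=0, ERR=5405/64
(1,1): OLD=55403/512 → NEW=0, ERR=55403/512
(1,2): OLD=1976615/16384 → NEW=0, ERR=1976615/16384
(1,3): OLD=9275851/65536 → NEW=255, ERR=-7435829/65536
(1,4): OLD=122700785/4194304 → NEW=0, ERR=122700785/4194304
(1,5): OLD=6539816263/67108864 → NEW=0, ERR=6539816263/67108864
(2,0): OLD=980425/8192 → NEW=0, ERR=980425/8192
(2,1): OLD=50351187/262144 → NEW=255, ERR=-16495533/262144
(2,2): OLD=296369657/4194304 → NEW=0, ERR=296369657/4194304
(2,3): OLD=3203854641/33554432 → NEW=0, ERR=3203854641/33554432
(2,4): OLD=157943242707/1073741824 → NEW=255, ERR=-115860922413/1073741824
(2,5): OLD=1135139649013/17179869184 → NEW=0, ERR=1135139649013/17179869184
(3,0): OLD=547783321/4194304 → NEW=255, ERR=-521764199/4194304
(3,1): OLD=1799871493/33554432 → NEW=0, ERR=1799871493/33554432
(3,2): OLD=44699605007/268435456 → NEW=255, ERR=-23751436273/268435456
(3,3): OLD=1551549348029/17179869184 → NEW=0, ERR=1551549348029/17179869184
(3,4): OLD=17749972197757/137438953472 → NEW=255, ERR=-17296960937603/137438953472
(3,5): OLD=138195079905843/2199023255552 → NEW=0, ERR=138195079905843/2199023255552
(4,0): OLD=58080361463/536870912 → NEW=0, ERR=58080361463/536870912
(4,1): OLD=1449359376939/8589934592 → NEW=255, ERR=-741073944021/8589934592
(4,2): OLD=23059937420625/274877906944 → NEW=0, ERR=23059937420625/274877906944
(4,3): OLD=777564831483189/4398046511104 → NEW=255, ERR=-343937028848331/4398046511104
(4,4): OLD=5762180857093317/70368744177664 → NEW=0, ERR=5762180857093317/70368744177664
(4,5): OLD=203335122394604355/1125899906842624 → NEW=255, ERR=-83769353850264765/1125899906842624
(5,0): OLD=25238073361329/137438953472 → NEW=255, ERR=-9808859774031/137438953472
(5,1): OLD=559902670761089/4398046511104 → NEW=0, ERR=559902670761089/4398046511104
(5,2): OLD=8017042138293051/35184372088832 → NEW=255, ERR=-954972744359109/35184372088832
(5,3): OLD=147812592127931673/1125899906842624 → NEW=255, ERR=-139291884116937447/1125899906842624
(5,4): OLD=228840089590718977/2251799813685248 → NEW=0, ERR=228840089590718977/2251799813685248
(5,5): OLD=6533040413998786373/36028797018963968 → NEW=255, ERR=-2654302825837025467/36028797018963968
(6,0): OLD=13269245609661475/70368744177664 → NEW=255, ERR=-4674784155642845/70368744177664
(6,1): OLD=197223335691545255/1125899906842624 → NEW=255, ERR=-89881140553323865/1125899906842624
(6,2): OLD=551025484652385263/4503599627370496 → NEW=0, ERR=551025484652385263/4503599627370496
(6,3): OLD=15508684445435108099/72057594037927936 → NEW=255, ERR=-2866002034236515581/72057594037927936
(6,4): OLD=205002380908619968403/1152921504606846976 → NEW=255, ERR=-88992602766126010477/1152921504606846976
Target (6,4): original=185, with diffused error = 205002380908619968403/1152921504606846976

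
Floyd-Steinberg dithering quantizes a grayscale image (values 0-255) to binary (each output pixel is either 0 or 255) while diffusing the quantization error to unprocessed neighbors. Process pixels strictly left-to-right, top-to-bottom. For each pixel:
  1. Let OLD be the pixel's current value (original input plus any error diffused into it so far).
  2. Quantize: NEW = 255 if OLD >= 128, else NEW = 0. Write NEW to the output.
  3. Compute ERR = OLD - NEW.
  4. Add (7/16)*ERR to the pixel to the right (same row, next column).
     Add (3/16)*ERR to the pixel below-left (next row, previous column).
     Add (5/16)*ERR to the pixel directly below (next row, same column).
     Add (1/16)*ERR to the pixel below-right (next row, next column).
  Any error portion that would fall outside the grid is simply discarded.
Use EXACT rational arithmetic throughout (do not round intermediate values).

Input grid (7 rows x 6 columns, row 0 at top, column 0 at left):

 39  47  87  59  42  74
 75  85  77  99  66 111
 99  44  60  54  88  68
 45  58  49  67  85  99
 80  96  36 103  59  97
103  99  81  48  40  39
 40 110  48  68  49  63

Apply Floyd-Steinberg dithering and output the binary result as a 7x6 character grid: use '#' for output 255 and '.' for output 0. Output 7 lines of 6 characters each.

(0,0): OLD=39 → NEW=0, ERR=39
(0,1): OLD=1025/16 → NEW=0, ERR=1025/16
(0,2): OLD=29447/256 → NEW=0, ERR=29447/256
(0,3): OLD=447793/4096 → NEW=0, ERR=447793/4096
(0,4): OLD=5887063/65536 → NEW=0, ERR=5887063/65536
(0,5): OLD=118804065/1048576 → NEW=0, ERR=118804065/1048576
(1,0): OLD=25395/256 → NEW=0, ERR=25395/256
(1,1): OLD=353125/2048 → NEW=255, ERR=-169115/2048
(1,2): OLD=6640201/65536 → NEW=0, ERR=6640201/65536
(1,3): OLD=52828373/262144 → NEW=255, ERR=-14018347/262144
(1,4): OLD=1656794783/16777216 → NEW=0, ERR=1656794783/16777216
(1,5): OLD=52405312425/268435456 → NEW=255, ERR=-16045728855/268435456
(2,0): OLD=3752487/32768 → NEW=0, ERR=3752487/32768
(2,1): OLD=98035485/1048576 → NEW=0, ERR=98035485/1048576
(2,2): OLD=1969290391/16777216 → NEW=0, ERR=1969290391/16777216
(2,3): OLD=15232476063/134217728 → NEW=0, ERR=15232476063/134217728
(2,4): OLD=661263395677/4294967296 → NEW=255, ERR=-433953264803/4294967296
(2,5): OLD=775732720475/68719476736 → NEW=0, ERR=775732720475/68719476736
(3,0): OLD=1649479095/16777216 → NEW=0, ERR=1649479095/16777216
(3,1): OLD=21393796715/134217728 → NEW=255, ERR=-12831723925/134217728
(3,2): OLD=76211108593/1073741824 → NEW=0, ERR=76211108593/1073741824
(3,3): OLD=8377590697683/68719476736 → NEW=0, ERR=8377590697683/68719476736
(3,4): OLD=63755793983091/549755813888 → NEW=0, ERR=63755793983091/549755813888
(3,5): OLD=1292587058004445/8796093022208 → NEW=255, ERR=-950416662658595/8796093022208
(4,0): OLD=199282683865/2147483648 → NEW=0, ERR=199282683865/2147483648
(4,1): OLD=4335375732101/34359738368 → NEW=0, ERR=4335375732101/34359738368
(4,2): OLD=143228163042559/1099511627776 → NEW=255, ERR=-137147302040321/1099511627776
(4,3): OLD=1982746243205019/17592186044416 → NEW=0, ERR=1982746243205019/17592186044416
(4,4): OLD=37129337608313675/281474976710656 → NEW=255, ERR=-34646781452903605/281474976710656
(4,5): OLD=74897994178580269/4503599627370496 → NEW=0, ERR=74897994178580269/4503599627370496
(5,0): OLD=85573590735967/549755813888 → NEW=255, ERR=-54614141805473/549755813888
(5,1): OLD=1361279378274639/17592186044416 → NEW=0, ERR=1361279378274639/17592186044416
(5,2): OLD=14762297851355349/140737488355328 → NEW=0, ERR=14762297851355349/140737488355328
(5,3): OLD=442414597808127223/4503599627370496 → NEW=0, ERR=442414597808127223/4503599627370496
(5,4): OLD=492467556342243159/9007199254740992 → NEW=0, ERR=492467556342243159/9007199254740992
(5,5): OLD=8708048164646968451/144115188075855872 → NEW=0, ERR=8708048164646968451/144115188075855872
(6,0): OLD=6604574514374477/281474976710656 → NEW=0, ERR=6604574514374477/281474976710656
(6,1): OLD=711141677377076937/4503599627370496 → NEW=255, ERR=-437276227602399543/4503599627370496
(6,2): OLD=1108882472770822305/18014398509481984 → NEW=0, ERR=1108882472770822305/18014398509481984
(6,3): OLD=41054514306901642813/288230376151711744 → NEW=255, ERR=-32444231611784851907/288230376151711744
(6,4): OLD=158220625882808902365/4611686018427387904 → NEW=0, ERR=158220625882808902365/4611686018427387904
(6,5): OLD=7401554982945212773355/73786976294838206464 → NEW=0, ERR=7401554982945212773355/73786976294838206464
Row 0: ......
Row 1: .#.#.#
Row 2: ....#.
Row 3: .#...#
Row 4: ..#.#.
Row 5: #.....
Row 6: .#.#..

Answer: ......
.#.#.#
....#.
.#...#
..#.#.
#.....
.#.#..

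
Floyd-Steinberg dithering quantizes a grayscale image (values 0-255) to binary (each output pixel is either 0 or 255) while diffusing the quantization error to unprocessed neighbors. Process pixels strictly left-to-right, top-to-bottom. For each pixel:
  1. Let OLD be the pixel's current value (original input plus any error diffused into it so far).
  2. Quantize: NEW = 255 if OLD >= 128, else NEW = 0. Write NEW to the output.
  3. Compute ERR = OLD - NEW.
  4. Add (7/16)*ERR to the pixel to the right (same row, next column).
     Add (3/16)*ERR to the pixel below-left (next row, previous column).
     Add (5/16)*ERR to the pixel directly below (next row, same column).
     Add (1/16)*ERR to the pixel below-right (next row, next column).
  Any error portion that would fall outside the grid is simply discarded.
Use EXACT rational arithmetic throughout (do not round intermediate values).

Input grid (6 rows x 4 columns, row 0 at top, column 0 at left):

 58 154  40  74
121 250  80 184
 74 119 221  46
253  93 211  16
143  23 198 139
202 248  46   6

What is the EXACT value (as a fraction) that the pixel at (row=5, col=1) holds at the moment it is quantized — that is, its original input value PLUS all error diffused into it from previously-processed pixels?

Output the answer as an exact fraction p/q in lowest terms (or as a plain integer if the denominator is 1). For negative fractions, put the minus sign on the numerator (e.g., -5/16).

Answer: 1813296466418071/8796093022208

Derivation:
(0,0): OLD=58 → NEW=0, ERR=58
(0,1): OLD=1435/8 → NEW=255, ERR=-605/8
(0,2): OLD=885/128 → NEW=0, ERR=885/128
(0,3): OLD=157747/2048 → NEW=0, ERR=157747/2048
(1,0): OLD=15993/128 → NEW=0, ERR=15993/128
(1,1): OLD=292815/1024 → NEW=255, ERR=31695/1024
(1,2): OLD=3454331/32768 → NEW=0, ERR=3454331/32768
(1,3): OLD=133495629/524288 → NEW=255, ERR=-197811/524288
(2,0): OLD=1947221/16384 → NEW=0, ERR=1947221/16384
(2,1): OLD=109179767/524288 → NEW=255, ERR=-24513673/524288
(2,2): OLD=246783443/1048576 → NEW=255, ERR=-20603437/1048576
(2,3): OLD=736088359/16777216 → NEW=0, ERR=736088359/16777216
(3,0): OLD=2360332165/8388608 → NEW=255, ERR=221237125/8388608
(3,1): OLD=12572309403/134217728 → NEW=0, ERR=12572309403/134217728
(3,2): OLD=539329636197/2147483648 → NEW=255, ERR=-8278694043/2147483648
(3,3): OLD=920705666371/34359738368 → NEW=0, ERR=920705666371/34359738368
(4,0): OLD=362506059873/2147483648 → NEW=255, ERR=-185102270367/2147483648
(4,1): OLD=266071732003/17179869184 → NEW=0, ERR=266071732003/17179869184
(4,2): OLD=117894988080707/549755813888 → NEW=255, ERR=-22292744460733/549755813888
(4,3): OLD=1138144826496453/8796093022208 → NEW=255, ERR=-1104858894166587/8796093022208
(5,0): OLD=48919461584017/274877906944 → NEW=255, ERR=-21174404686703/274877906944
(5,1): OLD=1813296466418071/8796093022208 → NEW=255, ERR=-429707254244969/8796093022208
Target (5,1): original=248, with diffused error = 1813296466418071/8796093022208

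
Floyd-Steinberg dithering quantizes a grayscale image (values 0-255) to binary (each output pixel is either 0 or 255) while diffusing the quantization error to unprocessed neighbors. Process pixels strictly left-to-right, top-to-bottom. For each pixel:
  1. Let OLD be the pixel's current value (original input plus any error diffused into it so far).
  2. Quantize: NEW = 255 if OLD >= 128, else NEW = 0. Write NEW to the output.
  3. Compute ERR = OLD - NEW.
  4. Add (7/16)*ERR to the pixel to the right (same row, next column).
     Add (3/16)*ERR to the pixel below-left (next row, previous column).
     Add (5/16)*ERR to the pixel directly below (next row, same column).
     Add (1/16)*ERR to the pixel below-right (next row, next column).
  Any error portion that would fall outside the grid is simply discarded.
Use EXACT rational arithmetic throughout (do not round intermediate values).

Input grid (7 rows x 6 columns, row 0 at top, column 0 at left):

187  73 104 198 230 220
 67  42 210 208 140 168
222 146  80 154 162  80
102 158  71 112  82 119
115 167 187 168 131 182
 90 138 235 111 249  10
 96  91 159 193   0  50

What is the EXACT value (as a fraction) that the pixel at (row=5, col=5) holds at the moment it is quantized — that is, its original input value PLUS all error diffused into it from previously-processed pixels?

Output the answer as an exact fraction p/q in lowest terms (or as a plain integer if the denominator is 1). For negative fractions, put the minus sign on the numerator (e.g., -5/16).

Answer: 1338864107449644263/36028797018963968

Derivation:
(0,0): OLD=187 → NEW=255, ERR=-68
(0,1): OLD=173/4 → NEW=0, ERR=173/4
(0,2): OLD=7867/64 → NEW=0, ERR=7867/64
(0,3): OLD=257821/1024 → NEW=255, ERR=-3299/1024
(0,4): OLD=3745227/16384 → NEW=255, ERR=-432693/16384
(0,5): OLD=54642829/262144 → NEW=255, ERR=-12203891/262144
(1,0): OLD=3447/64 → NEW=0, ERR=3447/64
(1,1): OLD=50113/512 → NEW=0, ERR=50113/512
(1,2): OLD=4805973/16384 → NEW=255, ERR=628053/16384
(1,3): OLD=14843569/65536 → NEW=255, ERR=-1868111/65536
(1,4): OLD=462823795/4194304 → NEW=0, ERR=462823795/4194304
(1,5): OLD=13426975029/67108864 → NEW=255, ERR=-3685785291/67108864
(2,0): OLD=2106843/8192 → NEW=255, ERR=17883/8192
(2,1): OLD=49308057/262144 → NEW=255, ERR=-17538663/262144
(2,2): OLD=266258443/4194304 → NEW=0, ERR=266258443/4194304
(2,3): OLD=6575015795/33554432 → NEW=255, ERR=-1981364365/33554432
(2,4): OLD=170262676441/1073741824 → NEW=255, ERR=-103541488679/1073741824
(2,5): OLD=473219182207/17179869184 → NEW=0, ERR=473219182207/17179869184
(3,0): OLD=378064299/4194304 → NEW=0, ERR=378064299/4194304
(3,1): OLD=6327244495/33554432 → NEW=255, ERR=-2229135665/33554432
(3,2): OLD=12487590429/268435456 → NEW=0, ERR=12487590429/268435456
(3,3): OLD=1714317277591/17179869184 → NEW=0, ERR=1714317277591/17179869184
(3,4): OLD=13331044604983/137438953472 → NEW=0, ERR=13331044604983/137438953472
(3,5): OLD=360676536382937/2199023255552 → NEW=255, ERR=-200074393782823/2199023255552
(4,0): OLD=70175319845/536870912 → NEW=255, ERR=-66726762715/536870912
(4,1): OLD=912418657505/8589934592 → NEW=0, ERR=912418657505/8589934592
(4,2): OLD=72173693113171/274877906944 → NEW=255, ERR=2079826842451/274877906944
(4,3): OLD=983349544199103/4398046511104 → NEW=255, ERR=-138152316132417/4398046511104
(4,4): OLD=9622625271510703/70368744177664 → NEW=255, ERR=-8321404493793617/70368744177664
(4,5): OLD=121477543421301865/1125899906842624 → NEW=0, ERR=121477543421301865/1125899906842624
(5,0): OLD=9768620767795/137438953472 → NEW=0, ERR=9768620767795/137438953472
(5,1): OLD=861753472499555/4398046511104 → NEW=255, ERR=-259748387831965/4398046511104
(5,2): OLD=7468751859284337/35184372088832 → NEW=255, ERR=-1503263023367823/35184372088832
(5,3): OLD=68445244232074987/1125899906842624 → NEW=0, ERR=68445244232074987/1125899906842624
(5,4): OLD=578506902039507051/2251799813685248 → NEW=255, ERR=4297949549768811/2251799813685248
(5,5): OLD=1338864107449644263/36028797018963968 → NEW=0, ERR=1338864107449644263/36028797018963968
Target (5,5): original=10, with diffused error = 1338864107449644263/36028797018963968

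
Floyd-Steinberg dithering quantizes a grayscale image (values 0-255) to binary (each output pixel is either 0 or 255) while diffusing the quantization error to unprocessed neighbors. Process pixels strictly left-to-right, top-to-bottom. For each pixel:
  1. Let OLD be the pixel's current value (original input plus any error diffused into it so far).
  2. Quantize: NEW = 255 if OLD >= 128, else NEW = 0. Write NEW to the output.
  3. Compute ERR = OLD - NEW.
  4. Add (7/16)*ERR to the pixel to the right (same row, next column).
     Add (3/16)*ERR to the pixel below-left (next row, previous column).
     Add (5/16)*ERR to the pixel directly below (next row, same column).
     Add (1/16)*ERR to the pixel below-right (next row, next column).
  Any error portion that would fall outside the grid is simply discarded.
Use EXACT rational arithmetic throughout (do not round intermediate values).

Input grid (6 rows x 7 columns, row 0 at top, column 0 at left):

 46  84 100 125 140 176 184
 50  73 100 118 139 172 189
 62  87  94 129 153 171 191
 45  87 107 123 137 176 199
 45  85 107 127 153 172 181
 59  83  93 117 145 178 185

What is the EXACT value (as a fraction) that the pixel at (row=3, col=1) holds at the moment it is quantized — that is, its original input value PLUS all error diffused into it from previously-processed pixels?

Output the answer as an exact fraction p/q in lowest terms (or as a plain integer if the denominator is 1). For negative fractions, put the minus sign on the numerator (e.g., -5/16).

Answer: 6570179307/67108864

Derivation:
(0,0): OLD=46 → NEW=0, ERR=46
(0,1): OLD=833/8 → NEW=0, ERR=833/8
(0,2): OLD=18631/128 → NEW=255, ERR=-14009/128
(0,3): OLD=157937/2048 → NEW=0, ERR=157937/2048
(0,4): OLD=5693079/32768 → NEW=255, ERR=-2662761/32768
(0,5): OLD=73635361/524288 → NEW=255, ERR=-60058079/524288
(0,6): OLD=1123097319/8388608 → NEW=255, ERR=-1015997721/8388608
(1,0): OLD=10739/128 → NEW=0, ERR=10739/128
(1,1): OLD=127589/1024 → NEW=0, ERR=127589/1024
(1,2): OLD=4629385/32768 → NEW=255, ERR=-3726455/32768
(1,3): OLD=9210293/131072 → NEW=0, ERR=9210293/131072
(1,4): OLD=1071141471/8388608 → NEW=0, ERR=1071141471/8388608
(1,5): OLD=11024566607/67108864 → NEW=255, ERR=-6088193713/67108864
(1,6): OLD=111992505793/1073741824 → NEW=0, ERR=111992505793/1073741824
(2,0): OLD=1828135/16384 → NEW=0, ERR=1828135/16384
(2,1): OLD=83191005/524288 → NEW=255, ERR=-50502435/524288
(2,2): OLD=312744791/8388608 → NEW=0, ERR=312744791/8388608
(2,3): OLD=12355023071/67108864 → NEW=255, ERR=-4757737249/67108864
(2,4): OLD=80137543023/536870912 → NEW=255, ERR=-56764539537/536870912
(2,5): OLD=2129082205573/17179869184 → NEW=0, ERR=2129082205573/17179869184
(2,6): OLD=74806078538227/274877906944 → NEW=255, ERR=4712212267507/274877906944
(3,0): OLD=518481655/8388608 → NEW=0, ERR=518481655/8388608
(3,1): OLD=6570179307/67108864 → NEW=0, ERR=6570179307/67108864
Target (3,1): original=87, with diffused error = 6570179307/67108864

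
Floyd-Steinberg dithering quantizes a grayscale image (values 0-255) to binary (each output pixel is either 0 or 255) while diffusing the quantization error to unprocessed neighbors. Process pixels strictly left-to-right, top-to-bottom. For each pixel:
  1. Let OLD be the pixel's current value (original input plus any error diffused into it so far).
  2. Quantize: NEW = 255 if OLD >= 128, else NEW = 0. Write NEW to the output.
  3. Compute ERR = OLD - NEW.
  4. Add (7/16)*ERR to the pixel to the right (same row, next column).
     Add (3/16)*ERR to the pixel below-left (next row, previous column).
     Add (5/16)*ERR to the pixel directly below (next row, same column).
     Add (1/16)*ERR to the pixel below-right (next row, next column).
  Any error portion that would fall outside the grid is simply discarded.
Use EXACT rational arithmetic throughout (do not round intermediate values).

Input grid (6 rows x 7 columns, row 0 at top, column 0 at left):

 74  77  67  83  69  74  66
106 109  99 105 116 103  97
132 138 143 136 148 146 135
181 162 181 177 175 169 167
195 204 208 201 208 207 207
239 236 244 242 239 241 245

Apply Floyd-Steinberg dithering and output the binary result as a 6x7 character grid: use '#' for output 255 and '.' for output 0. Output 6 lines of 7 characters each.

(0,0): OLD=74 → NEW=0, ERR=74
(0,1): OLD=875/8 → NEW=0, ERR=875/8
(0,2): OLD=14701/128 → NEW=0, ERR=14701/128
(0,3): OLD=272891/2048 → NEW=255, ERR=-249349/2048
(0,4): OLD=515549/32768 → NEW=0, ERR=515549/32768
(0,5): OLD=42406155/524288 → NEW=0, ERR=42406155/524288
(0,6): OLD=850491213/8388608 → NEW=0, ERR=850491213/8388608
(1,0): OLD=19153/128 → NEW=255, ERR=-13487/128
(1,1): OLD=126199/1024 → NEW=0, ERR=126199/1024
(1,2): OLD=5662851/32768 → NEW=255, ERR=-2692989/32768
(1,3): OLD=5390375/131072 → NEW=0, ERR=5390375/131072
(1,4): OLD=1228638069/8388608 → NEW=255, ERR=-910456971/8388608
(1,5): OLD=6763586885/67108864 → NEW=0, ERR=6763586885/67108864
(1,6): OLD=190945701483/1073741824 → NEW=255, ERR=-82858463637/1073741824
(2,0): OLD=2001805/16384 → NEW=0, ERR=2001805/16384
(2,1): OLD=109037215/524288 → NEW=255, ERR=-24656225/524288
(2,2): OLD=940836637/8388608 → NEW=0, ERR=940836637/8388608
(2,3): OLD=11571805685/67108864 → NEW=255, ERR=-5540954635/67108864
(2,4): OLD=53379730661/536870912 → NEW=0, ERR=53379730661/536870912
(2,5): OLD=3431550197719/17179869184 → NEW=255, ERR=-949316444201/17179869184
(2,6): OLD=25566103479633/274877906944 → NEW=0, ERR=25566103479633/274877906944
(3,0): OLD=1764658173/8388608 → NEW=255, ERR=-374436867/8388608
(3,1): OLD=10498574969/67108864 → NEW=255, ERR=-6614185351/67108864
(3,2): OLD=82951288731/536870912 → NEW=255, ERR=-53950793829/536870912
(3,3): OLD=285369354333/2147483648 → NEW=255, ERR=-262238975907/2147483648
(3,4): OLD=37692574251005/274877906944 → NEW=255, ERR=-32401292019715/274877906944
(3,5): OLD=272272116619911/2199023255552 → NEW=0, ERR=272272116619911/2199023255552
(3,6): OLD=8682826589501913/35184372088832 → NEW=255, ERR=-289188293150247/35184372088832
(4,0): OLD=174559624947/1073741824 → NEW=255, ERR=-99244540173/1073741824
(4,1): OLD=1909214022295/17179869184 → NEW=0, ERR=1909214022295/17179869184
(4,2): OLD=53920008916153/274877906944 → NEW=255, ERR=-16173857354567/274877906944
(4,3): OLD=239065360084931/2199023255552 → NEW=0, ERR=239065360084931/2199023255552
(4,4): OLD=4122019436406969/17592186044416 → NEW=255, ERR=-363988004919111/17592186044416
(4,5): OLD=128201647360962649/562949953421312 → NEW=255, ERR=-15350590761471911/562949953421312
(4,6): OLD=1803602708803759423/9007199254740992 → NEW=255, ERR=-493233101155193537/9007199254740992
(5,0): OLD=63483898612661/274877906944 → NEW=255, ERR=-6609967658059/274877906944
(5,1): OLD=535239075224871/2199023255552 → NEW=255, ERR=-25511854940889/2199023255552
(5,2): OLD=4360512493007329/17592186044416 → NEW=255, ERR=-125494948318751/17592186044416
(5,3): OLD=37337001621847557/140737488355328 → NEW=255, ERR=1448942091238917/140737488355328
(5,4): OLD=2150201879548055607/9007199254740992 → NEW=255, ERR=-146633930410897353/9007199254740992
(5,5): OLD=15405607195251532679/72057594037927936 → NEW=255, ERR=-2969079284420091001/72057594037927936
(5,6): OLD=239988013974060726025/1152921504606846976 → NEW=255, ERR=-54006969700685252855/1152921504606846976
Row 0: ...#...
Row 1: #.#.#.#
Row 2: .#.#.#.
Row 3: #####.#
Row 4: #.#.###
Row 5: #######

Answer: ...#...
#.#.#.#
.#.#.#.
#####.#
#.#.###
#######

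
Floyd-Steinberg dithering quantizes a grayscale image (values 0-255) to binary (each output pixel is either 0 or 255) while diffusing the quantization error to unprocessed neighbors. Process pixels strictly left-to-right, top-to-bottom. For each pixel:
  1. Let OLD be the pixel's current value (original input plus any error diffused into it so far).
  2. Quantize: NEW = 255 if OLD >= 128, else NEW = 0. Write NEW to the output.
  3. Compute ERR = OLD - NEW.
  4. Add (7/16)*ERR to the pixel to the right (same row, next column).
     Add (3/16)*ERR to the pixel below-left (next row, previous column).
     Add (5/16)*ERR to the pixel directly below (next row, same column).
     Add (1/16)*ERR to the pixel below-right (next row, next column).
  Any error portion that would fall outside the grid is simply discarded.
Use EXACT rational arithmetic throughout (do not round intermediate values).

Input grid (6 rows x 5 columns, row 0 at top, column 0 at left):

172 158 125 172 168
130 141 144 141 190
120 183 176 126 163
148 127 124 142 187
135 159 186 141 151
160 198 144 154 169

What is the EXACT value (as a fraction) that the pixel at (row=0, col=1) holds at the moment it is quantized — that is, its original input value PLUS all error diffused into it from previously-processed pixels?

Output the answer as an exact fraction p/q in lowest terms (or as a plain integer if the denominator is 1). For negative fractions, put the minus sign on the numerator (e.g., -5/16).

Answer: 1947/16

Derivation:
(0,0): OLD=172 → NEW=255, ERR=-83
(0,1): OLD=1947/16 → NEW=0, ERR=1947/16
Target (0,1): original=158, with diffused error = 1947/16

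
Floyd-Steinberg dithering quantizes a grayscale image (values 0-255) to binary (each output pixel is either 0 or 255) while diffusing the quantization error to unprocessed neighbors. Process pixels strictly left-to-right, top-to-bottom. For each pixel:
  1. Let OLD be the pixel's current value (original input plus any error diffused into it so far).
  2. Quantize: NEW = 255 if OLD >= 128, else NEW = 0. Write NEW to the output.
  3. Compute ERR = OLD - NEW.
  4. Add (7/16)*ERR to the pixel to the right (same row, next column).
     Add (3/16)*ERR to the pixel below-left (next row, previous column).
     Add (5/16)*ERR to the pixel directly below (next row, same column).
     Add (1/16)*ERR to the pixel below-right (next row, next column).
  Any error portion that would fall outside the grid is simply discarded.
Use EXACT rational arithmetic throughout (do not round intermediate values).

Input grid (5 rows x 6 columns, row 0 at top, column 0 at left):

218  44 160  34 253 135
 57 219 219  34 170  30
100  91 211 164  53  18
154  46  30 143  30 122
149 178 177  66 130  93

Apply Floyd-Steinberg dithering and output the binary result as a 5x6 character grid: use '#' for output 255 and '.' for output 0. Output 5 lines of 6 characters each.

Answer: #.#.##
.##.#.
..##..
#....#
###.#.

Derivation:
(0,0): OLD=218 → NEW=255, ERR=-37
(0,1): OLD=445/16 → NEW=0, ERR=445/16
(0,2): OLD=44075/256 → NEW=255, ERR=-21205/256
(0,3): OLD=-9171/4096 → NEW=0, ERR=-9171/4096
(0,4): OLD=16516411/65536 → NEW=255, ERR=-195269/65536
(0,5): OLD=140190877/1048576 → NEW=255, ERR=-127196003/1048576
(1,0): OLD=12967/256 → NEW=0, ERR=12967/256
(1,1): OLD=475153/2048 → NEW=255, ERR=-47087/2048
(1,2): OLD=12083173/65536 → NEW=255, ERR=-4628507/65536
(1,3): OLD=-873983/262144 → NEW=0, ERR=-873983/262144
(1,4): OLD=2428097891/16777216 → NEW=255, ERR=-1850092189/16777216
(1,5): OLD=-15123250747/268435456 → NEW=0, ERR=-15123250747/268435456
(2,0): OLD=3654219/32768 → NEW=0, ERR=3654219/32768
(2,1): OLD=128479593/1048576 → NEW=0, ERR=128479593/1048576
(2,2): OLD=4034472827/16777216 → NEW=255, ERR=-243717253/16777216
(2,3): OLD=17651272547/134217728 → NEW=255, ERR=-16574248093/134217728
(2,4): OLD=-198678292567/4294967296 → NEW=0, ERR=-198678292567/4294967296
(2,5): OLD=-1837281126865/68719476736 → NEW=0, ERR=-1837281126865/68719476736
(3,0): OLD=3553805083/16777216 → NEW=255, ERR=-724384997/16777216
(3,1): OLD=9347755903/134217728 → NEW=0, ERR=9347755903/134217728
(3,2): OLD=43416377133/1073741824 → NEW=0, ERR=43416377133/1073741824
(3,3): OLD=7732237543623/68719476736 → NEW=0, ERR=7732237543623/68719476736
(3,4): OLD=28609444914535/549755813888 → NEW=0, ERR=28609444914535/549755813888
(3,5): OLD=1174467396587945/8796093022208 → NEW=255, ERR=-1068536324075095/8796093022208
(4,0): OLD=319042931381/2147483648 → NEW=255, ERR=-228565398859/2147483648
(4,1): OLD=5431673092913/34359738368 → NEW=255, ERR=-3330060190927/34359738368
(4,2): OLD=189868719779139/1099511627776 → NEW=255, ERR=-90506745303741/1099511627776
(4,3): OLD=1362231104966511/17592186044416 → NEW=0, ERR=1362231104966511/17592186044416
(4,4): OLD=46273110760193375/281474976710656 → NEW=255, ERR=-25503008301023905/281474976710656
(4,5): OLD=83995931182515513/4503599627370496 → NEW=0, ERR=83995931182515513/4503599627370496
Row 0: #.#.##
Row 1: .##.#.
Row 2: ..##..
Row 3: #....#
Row 4: ###.#.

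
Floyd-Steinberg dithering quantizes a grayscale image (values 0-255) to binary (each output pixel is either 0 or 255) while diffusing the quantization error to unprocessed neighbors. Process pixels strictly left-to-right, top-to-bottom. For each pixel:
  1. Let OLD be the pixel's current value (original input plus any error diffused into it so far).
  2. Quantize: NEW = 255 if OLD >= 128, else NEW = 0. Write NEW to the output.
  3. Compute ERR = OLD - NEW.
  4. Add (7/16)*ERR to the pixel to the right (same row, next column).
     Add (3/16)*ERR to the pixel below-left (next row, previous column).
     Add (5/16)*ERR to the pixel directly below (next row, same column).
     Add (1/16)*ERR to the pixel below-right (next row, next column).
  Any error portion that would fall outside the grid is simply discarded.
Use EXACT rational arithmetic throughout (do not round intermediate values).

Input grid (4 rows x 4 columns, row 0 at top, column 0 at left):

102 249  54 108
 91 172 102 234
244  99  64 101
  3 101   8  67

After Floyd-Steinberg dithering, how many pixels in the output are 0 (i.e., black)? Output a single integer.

Answer: 9

Derivation:
(0,0): OLD=102 → NEW=0, ERR=102
(0,1): OLD=2349/8 → NEW=255, ERR=309/8
(0,2): OLD=9075/128 → NEW=0, ERR=9075/128
(0,3): OLD=284709/2048 → NEW=255, ERR=-237531/2048
(1,0): OLD=16655/128 → NEW=255, ERR=-15985/128
(1,1): OLD=152681/1024 → NEW=255, ERR=-108439/1024
(1,2): OLD=1916701/32768 → NEW=0, ERR=1916701/32768
(1,3): OLD=119421019/524288 → NEW=255, ERR=-14272421/524288
(2,0): OLD=3032979/16384 → NEW=255, ERR=-1144941/16384
(2,1): OLD=20183041/524288 → NEW=0, ERR=20183041/524288
(2,2): OLD=91643781/1048576 → NEW=0, ERR=91643781/1048576
(2,3): OLD=2254615505/16777216 → NEW=255, ERR=-2023574575/16777216
(3,0): OLD=-97475613/8388608 → NEW=0, ERR=-97475613/8388608
(3,1): OLD=16101545469/134217728 → NEW=0, ERR=16101545469/134217728
(3,2): OLD=145143776003/2147483648 → NEW=0, ERR=145143776003/2147483648
(3,3): OLD=2210707638165/34359738368 → NEW=0, ERR=2210707638165/34359738368
Output grid:
  Row 0: .#.#  (2 black, running=2)
  Row 1: ##.#  (1 black, running=3)
  Row 2: #..#  (2 black, running=5)
  Row 3: ....  (4 black, running=9)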